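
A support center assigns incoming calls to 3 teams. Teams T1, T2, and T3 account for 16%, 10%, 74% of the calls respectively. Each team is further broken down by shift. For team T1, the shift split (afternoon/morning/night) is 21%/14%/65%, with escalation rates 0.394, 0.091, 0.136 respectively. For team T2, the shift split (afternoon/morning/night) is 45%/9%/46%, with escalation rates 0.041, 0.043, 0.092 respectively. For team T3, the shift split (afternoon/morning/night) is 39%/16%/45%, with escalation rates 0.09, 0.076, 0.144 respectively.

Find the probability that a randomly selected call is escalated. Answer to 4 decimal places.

0.1188

P(E|T1) = 0.21·0.394 + 0.14·0.091 + 0.65·0.136 = 0.08274 + 0.01274 + 0.0884 = 0.18388
P(E|T2) = 0.45·0.041 + 0.09·0.043 + 0.46·0.092 = 0.01845 + 0.00387 + 0.04232 = 0.06464
P(E|T3) = 0.39·0.09 + 0.16·0.076 + 0.45·0.144 = 0.0351 + 0.01216 + 0.0648 = 0.11206
By total probability over the outer partition,
P(E) = 0.16·0.18388 + 0.1·0.06464 + 0.74·0.11206
      = 0.0294208 + 0.006464 + 0.0829244 = 0.1188092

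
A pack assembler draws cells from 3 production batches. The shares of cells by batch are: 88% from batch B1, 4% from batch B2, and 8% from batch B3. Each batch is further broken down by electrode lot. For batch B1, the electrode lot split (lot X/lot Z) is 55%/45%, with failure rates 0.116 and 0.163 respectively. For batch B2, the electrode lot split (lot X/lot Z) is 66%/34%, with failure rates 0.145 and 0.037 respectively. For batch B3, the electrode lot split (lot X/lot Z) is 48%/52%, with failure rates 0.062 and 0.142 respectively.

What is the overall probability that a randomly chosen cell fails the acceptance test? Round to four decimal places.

P(F) ≈ 0.1333

P(F|B1) = 0.55·0.116 + 0.45·0.163 = 0.0638 + 0.07335 = 0.13715
P(F|B2) = 0.66·0.145 + 0.34·0.037 = 0.0957 + 0.01258 = 0.10828
P(F|B3) = 0.48·0.062 + 0.52·0.142 = 0.02976 + 0.07384 = 0.1036
By total probability over the outer partition,
P(F) = 0.88·0.13715 + 0.04·0.10828 + 0.08·0.1036
      = 0.120692 + 0.0043312 + 0.008288 = 0.1333112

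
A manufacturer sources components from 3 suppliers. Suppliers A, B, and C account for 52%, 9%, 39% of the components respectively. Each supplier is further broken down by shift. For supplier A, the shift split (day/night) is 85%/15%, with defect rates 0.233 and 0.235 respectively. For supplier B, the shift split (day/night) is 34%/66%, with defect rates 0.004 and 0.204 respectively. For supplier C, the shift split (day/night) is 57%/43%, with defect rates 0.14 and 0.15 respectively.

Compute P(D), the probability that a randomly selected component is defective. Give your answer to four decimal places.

P(D|A) = 0.85·0.233 + 0.15·0.235 = 0.19805 + 0.03525 = 0.2333
P(D|B) = 0.34·0.004 + 0.66·0.204 = 0.00136 + 0.13464 = 0.136
P(D|C) = 0.57·0.14 + 0.43·0.15 = 0.0798 + 0.0645 = 0.1443
By total probability over the outer partition,
P(D) = 0.52·0.2333 + 0.09·0.136 + 0.39·0.1443
      = 0.121316 + 0.01224 + 0.056277 = 0.189833

0.1898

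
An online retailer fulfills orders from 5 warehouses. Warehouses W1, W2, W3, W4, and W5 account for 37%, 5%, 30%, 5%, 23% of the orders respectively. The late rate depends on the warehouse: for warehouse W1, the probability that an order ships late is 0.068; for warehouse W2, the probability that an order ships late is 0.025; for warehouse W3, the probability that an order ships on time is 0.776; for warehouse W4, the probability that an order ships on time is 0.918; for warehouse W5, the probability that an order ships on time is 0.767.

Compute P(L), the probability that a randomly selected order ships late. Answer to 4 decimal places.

P(L) ≈ 0.1513

P(L|W3) = 1 − 0.776 = 0.224.
P(L|W4) = 1 − 0.918 = 0.082.
P(L|W5) = 1 − 0.767 = 0.233.
By the law of total probability,
P(L) = P(L|W1)·P(W1) + P(L|W2)·P(W2) + P(L|W3)·P(W3) + P(L|W4)·P(W4) + P(L|W5)·P(W5)
      = 0.068·0.37 + 0.025·0.05 + 0.224·0.3 + 0.082·0.05 + 0.233·0.23
      = 0.02516 + 0.00125 + 0.0672 + 0.0041 + 0.05359 = 0.1513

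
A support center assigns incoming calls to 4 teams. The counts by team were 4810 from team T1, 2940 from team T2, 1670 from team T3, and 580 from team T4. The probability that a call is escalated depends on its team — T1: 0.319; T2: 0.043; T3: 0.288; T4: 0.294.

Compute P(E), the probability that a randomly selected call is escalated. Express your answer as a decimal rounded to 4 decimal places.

P(E) ≈ 0.2312

Total: 4810 + 2940 + 1670 + 580 = 10000.
P(T1) = 4810/10000 = 0.481. P(T2) = 2940/10000 = 0.294. P(T3) = 1670/10000 = 0.167. P(T4) = 580/10000 = 0.058.
P(E) = P(E|T1)·P(T1) + P(E|T2)·P(T2) + P(E|T3)·P(T3) + P(E|T4)·P(T4)
      = 0.319·0.481 + 0.043·0.294 + 0.288·0.167 + 0.294·0.058
      = 0.153439 + 0.012642 + 0.048096 + 0.017052 = 0.231229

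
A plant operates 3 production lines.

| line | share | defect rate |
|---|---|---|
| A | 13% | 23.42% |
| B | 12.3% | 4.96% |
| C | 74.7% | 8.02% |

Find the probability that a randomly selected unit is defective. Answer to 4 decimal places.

0.0965

P(D) = P(D|A)·P(A) + P(D|B)·P(B) + P(D|C)·P(C)
      = 0.2342·0.13 + 0.0496·0.123 + 0.0802·0.747
      = 0.030446 + 0.0061008 + 0.0599094 = 0.0964562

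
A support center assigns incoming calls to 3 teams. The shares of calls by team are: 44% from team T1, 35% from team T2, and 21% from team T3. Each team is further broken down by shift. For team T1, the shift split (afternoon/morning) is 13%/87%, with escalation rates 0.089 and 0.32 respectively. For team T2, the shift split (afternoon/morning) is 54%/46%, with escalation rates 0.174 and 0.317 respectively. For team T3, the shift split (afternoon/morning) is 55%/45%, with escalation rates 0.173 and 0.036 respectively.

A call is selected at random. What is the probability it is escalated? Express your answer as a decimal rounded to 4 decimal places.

P(E) ≈ 0.2349

P(E|T1) = 0.13·0.089 + 0.87·0.32 = 0.01157 + 0.2784 = 0.28997
P(E|T2) = 0.54·0.174 + 0.46·0.317 = 0.09396 + 0.14582 = 0.23978
P(E|T3) = 0.55·0.173 + 0.45·0.036 = 0.09515 + 0.0162 = 0.11135
By total probability over the outer partition,
P(E) = 0.44·0.28997 + 0.35·0.23978 + 0.21·0.11135
      = 0.1275868 + 0.083923 + 0.0233835 = 0.2348933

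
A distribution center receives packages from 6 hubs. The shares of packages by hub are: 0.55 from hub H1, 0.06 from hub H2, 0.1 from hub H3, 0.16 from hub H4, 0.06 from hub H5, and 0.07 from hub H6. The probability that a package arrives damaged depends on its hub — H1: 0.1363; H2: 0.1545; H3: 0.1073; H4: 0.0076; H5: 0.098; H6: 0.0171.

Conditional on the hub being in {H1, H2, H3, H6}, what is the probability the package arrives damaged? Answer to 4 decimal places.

P(D|S) ≈ 0.1233

Let S = {H1, H2, H3, H6}.
P(S) = 0.55 + 0.06 + 0.1 + 0.07 = 0.78.
P(D ∩ S) = 0.1363·0.55 + 0.1545·0.06 + 0.1073·0.1 + 0.0171·0.07 = 0.074965 + 0.00927 + 0.01073 + 0.001197 = 0.096162.
P(D | S) = 0.096162 / 0.78 = 0.123285…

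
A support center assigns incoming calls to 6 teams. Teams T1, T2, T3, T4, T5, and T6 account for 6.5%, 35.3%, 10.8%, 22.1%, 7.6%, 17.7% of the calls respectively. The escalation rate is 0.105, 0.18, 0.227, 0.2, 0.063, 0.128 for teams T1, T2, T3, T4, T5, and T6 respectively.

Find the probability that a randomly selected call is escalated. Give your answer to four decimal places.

P(E) = P(E|T1)·P(T1) + P(E|T2)·P(T2) + P(E|T3)·P(T3) + P(E|T4)·P(T4) + P(E|T5)·P(T5) + P(E|T6)·P(T6)
      = 0.105·0.065 + 0.18·0.353 + 0.227·0.108 + 0.2·0.221 + 0.063·0.076 + 0.128·0.177
      = 0.006825 + 0.06354 + 0.024516 + 0.0442 + 0.004788 + 0.022656 = 0.166525

0.1665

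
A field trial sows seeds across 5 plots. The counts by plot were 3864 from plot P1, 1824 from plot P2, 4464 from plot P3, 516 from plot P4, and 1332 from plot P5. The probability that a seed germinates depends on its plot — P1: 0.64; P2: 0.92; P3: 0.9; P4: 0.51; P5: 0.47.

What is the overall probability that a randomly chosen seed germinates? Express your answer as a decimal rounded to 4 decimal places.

P(G) ≈ 0.7548

Total: 3864 + 1824 + 4464 + 516 + 1332 = 12000.
P(P1) = 3864/12000 = 0.322. P(P2) = 1824/12000 = 0.152. P(P3) = 4464/12000 = 0.372. P(P4) = 516/12000 = 0.043. P(P5) = 1332/12000 = 0.111.
Summing over the partition,
P(G) = P(G|P1)·P(P1) + P(G|P2)·P(P2) + P(G|P3)·P(P3) + P(G|P4)·P(P4) + P(G|P5)·P(P5)
      = 0.64·0.322 + 0.92·0.152 + 0.9·0.372 + 0.51·0.043 + 0.47·0.111
      = 0.20608 + 0.13984 + 0.3348 + 0.02193 + 0.05217 = 0.75482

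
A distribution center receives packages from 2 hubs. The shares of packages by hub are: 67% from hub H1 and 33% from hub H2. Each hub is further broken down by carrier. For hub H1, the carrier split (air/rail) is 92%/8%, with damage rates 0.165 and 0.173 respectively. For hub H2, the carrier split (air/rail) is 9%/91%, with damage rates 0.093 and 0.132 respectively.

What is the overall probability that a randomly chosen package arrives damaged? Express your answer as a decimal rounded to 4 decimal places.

0.1534

P(D|H1) = 0.92·0.165 + 0.08·0.173 = 0.1518 + 0.01384 = 0.16564
P(D|H2) = 0.09·0.093 + 0.91·0.132 = 0.00837 + 0.12012 = 0.12849
By total probability over the outer partition,
P(D) = 0.67·0.16564 + 0.33·0.12849
      = 0.1109788 + 0.0424017 = 0.1533805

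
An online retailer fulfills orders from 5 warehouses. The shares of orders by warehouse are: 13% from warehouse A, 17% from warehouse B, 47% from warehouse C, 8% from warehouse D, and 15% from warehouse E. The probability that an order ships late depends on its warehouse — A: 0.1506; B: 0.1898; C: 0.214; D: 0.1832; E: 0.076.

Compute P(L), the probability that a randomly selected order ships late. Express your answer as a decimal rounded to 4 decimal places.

0.1785

Summing over the partition,
P(L) = P(L|A)·P(A) + P(L|B)·P(B) + P(L|C)·P(C) + P(L|D)·P(D) + P(L|E)·P(E)
      = 0.1506·0.13 + 0.1898·0.17 + 0.214·0.47 + 0.1832·0.08 + 0.076·0.15
      = 0.019578 + 0.032266 + 0.10058 + 0.014656 + 0.0114 = 0.17848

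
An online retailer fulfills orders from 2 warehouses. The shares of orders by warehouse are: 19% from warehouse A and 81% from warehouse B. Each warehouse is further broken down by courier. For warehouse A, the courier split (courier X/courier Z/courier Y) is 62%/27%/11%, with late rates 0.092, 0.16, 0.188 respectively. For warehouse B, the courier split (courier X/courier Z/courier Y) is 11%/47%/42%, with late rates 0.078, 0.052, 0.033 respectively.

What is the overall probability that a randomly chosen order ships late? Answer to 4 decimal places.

P(L) ≈ 0.0609

P(L|A) = 0.62·0.092 + 0.27·0.16 + 0.11·0.188 = 0.05704 + 0.0432 + 0.02068 = 0.12092
P(L|B) = 0.11·0.078 + 0.47·0.052 + 0.42·0.033 = 0.00858 + 0.02444 + 0.01386 = 0.04688
By total probability over the outer partition,
P(L) = 0.19·0.12092 + 0.81·0.04688
      = 0.0229748 + 0.0379728 = 0.0609476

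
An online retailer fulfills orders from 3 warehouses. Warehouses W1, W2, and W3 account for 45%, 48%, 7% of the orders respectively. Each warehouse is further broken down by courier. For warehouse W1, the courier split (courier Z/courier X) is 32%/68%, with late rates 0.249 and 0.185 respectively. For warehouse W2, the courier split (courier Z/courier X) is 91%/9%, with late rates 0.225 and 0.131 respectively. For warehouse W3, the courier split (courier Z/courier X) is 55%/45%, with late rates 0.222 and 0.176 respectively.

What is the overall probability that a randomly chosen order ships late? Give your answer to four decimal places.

P(L|W1) = 0.32·0.249 + 0.68·0.185 = 0.07968 + 0.1258 = 0.20548
P(L|W2) = 0.91·0.225 + 0.09·0.131 = 0.20475 + 0.01179 = 0.21654
P(L|W3) = 0.55·0.222 + 0.45·0.176 = 0.1221 + 0.0792 = 0.2013
By total probability over the outer partition,
P(L) = 0.45·0.20548 + 0.48·0.21654 + 0.07·0.2013
      = 0.092466 + 0.1039392 + 0.014091 = 0.2104962

0.2105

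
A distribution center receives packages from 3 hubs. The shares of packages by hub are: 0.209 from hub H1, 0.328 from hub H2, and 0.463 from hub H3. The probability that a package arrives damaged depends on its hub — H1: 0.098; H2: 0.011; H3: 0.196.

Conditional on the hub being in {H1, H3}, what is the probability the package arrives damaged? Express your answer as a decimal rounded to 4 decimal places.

Let S = {H1, H3}.
P(S) = 0.209 + 0.463 = 0.672.
P(D ∩ S) = 0.098·0.209 + 0.196·0.463 = 0.020482 + 0.090748 = 0.11123.
P(D | S) = 0.11123 / 0.672 = 0.165521…

0.1655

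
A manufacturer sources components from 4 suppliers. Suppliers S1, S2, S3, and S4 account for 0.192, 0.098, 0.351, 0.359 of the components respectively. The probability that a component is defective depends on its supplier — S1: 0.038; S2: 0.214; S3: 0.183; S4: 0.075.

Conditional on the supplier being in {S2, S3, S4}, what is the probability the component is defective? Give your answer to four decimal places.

Let S = {S2, S3, S4}.
P(S) = 0.098 + 0.351 + 0.359 = 0.808.
P(D ∩ S) = 0.214·0.098 + 0.183·0.351 + 0.075·0.359 = 0.020972 + 0.064233 + 0.026925 = 0.11213.
P(D | S) = 0.11213 / 0.808 = 0.138775…

P(D|S) ≈ 0.1388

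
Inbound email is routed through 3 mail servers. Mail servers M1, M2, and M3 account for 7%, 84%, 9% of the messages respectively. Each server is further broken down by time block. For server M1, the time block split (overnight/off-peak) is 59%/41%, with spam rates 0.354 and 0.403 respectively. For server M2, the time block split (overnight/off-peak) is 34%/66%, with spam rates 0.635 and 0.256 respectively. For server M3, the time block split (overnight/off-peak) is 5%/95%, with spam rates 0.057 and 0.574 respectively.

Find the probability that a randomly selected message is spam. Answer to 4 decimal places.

P(S) ≈ 0.3988

P(S|M1) = 0.59·0.354 + 0.41·0.403 = 0.20886 + 0.16523 = 0.37409
P(S|M2) = 0.34·0.635 + 0.66·0.256 = 0.2159 + 0.16896 = 0.38486
P(S|M3) = 0.05·0.057 + 0.95·0.574 = 0.00285 + 0.5453 = 0.54815
Then overall,
P(S) = 0.07·0.37409 + 0.84·0.38486 + 0.09·0.54815
      = 0.0261863 + 0.3232824 + 0.0493335 = 0.3988022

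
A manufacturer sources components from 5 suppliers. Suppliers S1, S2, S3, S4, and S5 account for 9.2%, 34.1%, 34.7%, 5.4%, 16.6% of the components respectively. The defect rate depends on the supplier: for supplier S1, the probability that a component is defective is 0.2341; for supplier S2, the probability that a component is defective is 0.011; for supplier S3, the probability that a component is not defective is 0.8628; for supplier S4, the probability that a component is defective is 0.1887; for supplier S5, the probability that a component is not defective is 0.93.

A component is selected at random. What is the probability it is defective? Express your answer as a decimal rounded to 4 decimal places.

P(D|S3) = 1 − 0.8628 = 0.1372.
P(D|S5) = 1 − 0.93 = 0.07.
Summing over the partition,
P(D) = P(D|S1)·P(S1) + P(D|S2)·P(S2) + P(D|S3)·P(S3) + P(D|S4)·P(S4) + P(D|S5)·P(S5)
      = 0.2341·0.092 + 0.011·0.341 + 0.1372·0.347 + 0.1887·0.054 + 0.07·0.166
      = 0.0215372 + 0.003751 + 0.0476084 + 0.0101898 + 0.01162 = 0.0947064

P(D) ≈ 0.0947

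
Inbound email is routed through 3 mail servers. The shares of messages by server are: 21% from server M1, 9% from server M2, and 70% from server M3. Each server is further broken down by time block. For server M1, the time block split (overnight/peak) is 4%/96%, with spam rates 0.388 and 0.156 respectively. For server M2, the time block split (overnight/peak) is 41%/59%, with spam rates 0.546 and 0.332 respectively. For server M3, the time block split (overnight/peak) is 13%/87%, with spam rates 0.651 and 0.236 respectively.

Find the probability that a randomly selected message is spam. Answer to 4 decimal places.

P(S|M1) = 0.04·0.388 + 0.96·0.156 = 0.01552 + 0.14976 = 0.16528
P(S|M2) = 0.41·0.546 + 0.59·0.332 = 0.22386 + 0.19588 = 0.41974
P(S|M3) = 0.13·0.651 + 0.87·0.236 = 0.08463 + 0.20532 = 0.28995
Then overall,
P(S) = 0.21·0.16528 + 0.09·0.41974 + 0.7·0.28995
      = 0.0347088 + 0.0377766 + 0.202965 = 0.2754504

P(S) ≈ 0.2755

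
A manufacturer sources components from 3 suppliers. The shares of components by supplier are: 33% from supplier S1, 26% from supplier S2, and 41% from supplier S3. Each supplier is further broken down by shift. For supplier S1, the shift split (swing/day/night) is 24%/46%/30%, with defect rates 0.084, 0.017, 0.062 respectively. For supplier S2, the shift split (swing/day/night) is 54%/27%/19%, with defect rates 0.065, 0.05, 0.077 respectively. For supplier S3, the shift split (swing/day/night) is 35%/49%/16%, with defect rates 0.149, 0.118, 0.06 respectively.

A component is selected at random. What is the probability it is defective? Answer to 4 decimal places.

P(D|S1) = 0.24·0.084 + 0.46·0.017 + 0.3·0.062 = 0.02016 + 0.00782 + 0.0186 = 0.04658
P(D|S2) = 0.54·0.065 + 0.27·0.05 + 0.19·0.077 = 0.0351 + 0.0135 + 0.01463 = 0.06323
P(D|S3) = 0.35·0.149 + 0.49·0.118 + 0.16·0.06 = 0.05215 + 0.05782 + 0.0096 = 0.11957
By total probability over the outer partition,
P(D) = 0.33·0.04658 + 0.26·0.06323 + 0.41·0.11957
      = 0.0153714 + 0.0164398 + 0.0490237 = 0.0808349

P(D) ≈ 0.0808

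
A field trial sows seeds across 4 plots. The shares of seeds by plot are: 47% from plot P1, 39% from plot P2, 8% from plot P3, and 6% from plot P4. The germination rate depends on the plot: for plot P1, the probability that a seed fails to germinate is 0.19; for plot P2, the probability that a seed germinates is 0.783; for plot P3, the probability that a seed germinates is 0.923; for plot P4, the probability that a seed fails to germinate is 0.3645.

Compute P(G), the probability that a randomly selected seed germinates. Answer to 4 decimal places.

P(G|P1) = 1 − 0.19 = 0.81.
P(G|P4) = 1 − 0.3645 = 0.6355.
P(G) = P(G|P1)·P(P1) + P(G|P2)·P(P2) + P(G|P3)·P(P3) + P(G|P4)·P(P4)
      = 0.81·0.47 + 0.783·0.39 + 0.923·0.08 + 0.6355·0.06
      = 0.3807 + 0.30537 + 0.07384 + 0.03813 = 0.79804

P(G) ≈ 0.7980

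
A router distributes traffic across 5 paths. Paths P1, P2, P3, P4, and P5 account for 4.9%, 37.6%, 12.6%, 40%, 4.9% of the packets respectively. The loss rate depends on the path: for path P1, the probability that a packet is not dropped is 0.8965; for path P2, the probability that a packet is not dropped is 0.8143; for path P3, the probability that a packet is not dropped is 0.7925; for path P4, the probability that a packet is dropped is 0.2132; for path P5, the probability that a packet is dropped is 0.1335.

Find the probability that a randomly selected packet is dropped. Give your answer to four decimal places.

P(L) ≈ 0.1929

P(L|P1) = 1 − 0.8965 = 0.1035.
P(L|P2) = 1 − 0.8143 = 0.1857.
P(L|P3) = 1 − 0.7925 = 0.2075.
P(L) = P(L|P1)·P(P1) + P(L|P2)·P(P2) + P(L|P3)·P(P3) + P(L|P4)·P(P4) + P(L|P5)·P(P5)
      = 0.1035·0.049 + 0.1857·0.376 + 0.2075·0.126 + 0.2132·0.4 + 0.1335·0.049
      = 0.0050715 + 0.0698232 + 0.026145 + 0.08528 + 0.0065415 = 0.1928612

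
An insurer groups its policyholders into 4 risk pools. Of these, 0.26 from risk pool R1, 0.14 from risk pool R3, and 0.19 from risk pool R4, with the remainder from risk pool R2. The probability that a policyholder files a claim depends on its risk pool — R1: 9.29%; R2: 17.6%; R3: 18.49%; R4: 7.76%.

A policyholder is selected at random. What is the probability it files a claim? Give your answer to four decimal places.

0.1369

P(R2) = 1 − (0.26 + 0.14 + 0.19) = 0.41.
By the law of total probability,
P(C) = P(C|R1)·P(R1) + P(C|R2)·P(R2) + P(C|R3)·P(R3) + P(C|R4)·P(R4)
      = 0.0929·0.26 + 0.176·0.41 + 0.1849·0.14 + 0.0776·0.19
      = 0.024154 + 0.07216 + 0.025886 + 0.014744 = 0.136944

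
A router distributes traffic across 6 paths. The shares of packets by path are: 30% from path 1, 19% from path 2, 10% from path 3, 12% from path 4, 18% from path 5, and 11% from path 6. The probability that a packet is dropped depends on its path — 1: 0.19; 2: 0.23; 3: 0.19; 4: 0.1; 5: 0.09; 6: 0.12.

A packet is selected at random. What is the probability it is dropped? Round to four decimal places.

P(L) = P(L|1)·P(1) + P(L|2)·P(2) + P(L|3)·P(3) + P(L|4)·P(4) + P(L|5)·P(5) + P(L|6)·P(6)
      = 0.19·0.3 + 0.23·0.19 + 0.19·0.1 + 0.1·0.12 + 0.09·0.18 + 0.12·0.11
      = 0.057 + 0.0437 + 0.019 + 0.012 + 0.0162 + 0.0132 = 0.1611

P(L) ≈ 0.1611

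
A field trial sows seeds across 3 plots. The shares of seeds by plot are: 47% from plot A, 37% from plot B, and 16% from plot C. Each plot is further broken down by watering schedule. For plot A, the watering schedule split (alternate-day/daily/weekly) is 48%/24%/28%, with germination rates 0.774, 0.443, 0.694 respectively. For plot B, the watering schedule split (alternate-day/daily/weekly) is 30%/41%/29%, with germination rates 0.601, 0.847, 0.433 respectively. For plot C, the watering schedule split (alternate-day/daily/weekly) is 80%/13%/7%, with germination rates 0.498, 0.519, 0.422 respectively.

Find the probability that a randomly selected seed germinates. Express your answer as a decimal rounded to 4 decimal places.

P(G|A) = 0.48·0.774 + 0.24·0.443 + 0.28·0.694 = 0.37152 + 0.10632 + 0.19432 = 0.67216
P(G|B) = 0.3·0.601 + 0.41·0.847 + 0.29·0.433 = 0.1803 + 0.34727 + 0.12557 = 0.65314
P(G|C) = 0.8·0.498 + 0.13·0.519 + 0.07·0.422 = 0.3984 + 0.06747 + 0.02954 = 0.49541
By total probability over the outer partition,
P(G) = 0.47·0.67216 + 0.37·0.65314 + 0.16·0.49541
      = 0.3159152 + 0.2416618 + 0.0792656 = 0.6368426

0.6368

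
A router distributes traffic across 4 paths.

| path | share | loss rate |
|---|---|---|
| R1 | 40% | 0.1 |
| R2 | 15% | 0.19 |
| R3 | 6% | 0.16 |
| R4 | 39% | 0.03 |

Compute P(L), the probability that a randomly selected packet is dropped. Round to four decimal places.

P(L) = P(L|R1)·P(R1) + P(L|R2)·P(R2) + P(L|R3)·P(R3) + P(L|R4)·P(R4)
      = 0.1·0.4 + 0.19·0.15 + 0.16·0.06 + 0.03·0.39
      = 0.04 + 0.0285 + 0.0096 + 0.0117 = 0.0898

0.0898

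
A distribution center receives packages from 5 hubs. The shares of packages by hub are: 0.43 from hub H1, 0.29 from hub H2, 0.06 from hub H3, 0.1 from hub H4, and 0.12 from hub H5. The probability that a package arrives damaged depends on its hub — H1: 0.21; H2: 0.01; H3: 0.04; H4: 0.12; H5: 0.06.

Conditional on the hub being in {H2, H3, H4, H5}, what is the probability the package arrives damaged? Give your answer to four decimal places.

Let S = {H2, H3, H4, H5}.
P(S) = 0.29 + 0.06 + 0.1 + 0.12 = 0.57.
P(D ∩ S) = 0.01·0.29 + 0.04·0.06 + 0.12·0.1 + 0.06·0.12 = 0.0029 + 0.0024 + 0.012 + 0.0072 = 0.0245.
P(D | S) = 0.0245 / 0.57 = 0.042982…

P(D|S) ≈ 0.0430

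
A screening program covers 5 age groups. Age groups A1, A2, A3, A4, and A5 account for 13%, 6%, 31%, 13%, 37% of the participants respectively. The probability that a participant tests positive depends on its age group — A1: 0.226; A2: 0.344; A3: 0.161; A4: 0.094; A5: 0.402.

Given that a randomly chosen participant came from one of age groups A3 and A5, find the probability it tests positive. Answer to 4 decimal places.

Let S = {A3, A5}.
P(S) = 0.31 + 0.37 = 0.68.
P(T ∩ S) = 0.161·0.31 + 0.402·0.37 = 0.04991 + 0.14874 = 0.19865.
P(T | S) = 0.19865 / 0.68 = 0.292132…

P(T|S) ≈ 0.2921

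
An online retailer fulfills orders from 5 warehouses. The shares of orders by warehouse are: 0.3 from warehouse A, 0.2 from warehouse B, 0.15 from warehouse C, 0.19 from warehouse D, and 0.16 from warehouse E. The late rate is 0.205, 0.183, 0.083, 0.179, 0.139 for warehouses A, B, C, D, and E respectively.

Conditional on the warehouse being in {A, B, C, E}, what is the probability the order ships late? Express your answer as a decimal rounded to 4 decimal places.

Let S = {A, B, C, E}.
P(S) = 0.3 + 0.2 + 0.15 + 0.16 = 0.81.
P(L ∩ S) = 0.205·0.3 + 0.183·0.2 + 0.083·0.15 + 0.139·0.16 = 0.0615 + 0.0366 + 0.01245 + 0.02224 = 0.13279.
P(L | S) = 0.13279 / 0.81 = 0.163938…

0.1639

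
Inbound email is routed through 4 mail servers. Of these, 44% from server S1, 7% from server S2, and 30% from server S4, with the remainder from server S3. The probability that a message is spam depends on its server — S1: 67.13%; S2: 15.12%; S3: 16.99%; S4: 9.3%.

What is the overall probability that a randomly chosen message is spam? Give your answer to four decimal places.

0.3661

P(S3) = 1 − (0.44 + 0.07 + 0.3) = 0.19.
Summing over the partition,
P(S) = P(S|S1)·P(S1) + P(S|S2)·P(S2) + P(S|S3)·P(S3) + P(S|S4)·P(S4)
      = 0.6713·0.44 + 0.1512·0.07 + 0.1699·0.19 + 0.093·0.3
      = 0.295372 + 0.010584 + 0.032281 + 0.0279 = 0.366137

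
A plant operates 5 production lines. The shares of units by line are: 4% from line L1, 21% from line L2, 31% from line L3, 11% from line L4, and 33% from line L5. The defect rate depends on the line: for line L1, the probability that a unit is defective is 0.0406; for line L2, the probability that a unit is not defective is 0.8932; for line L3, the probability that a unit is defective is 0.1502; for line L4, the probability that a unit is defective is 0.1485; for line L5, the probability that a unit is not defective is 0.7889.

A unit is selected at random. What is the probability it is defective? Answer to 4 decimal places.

0.1566

P(D|L2) = 1 − 0.8932 = 0.1068.
P(D|L5) = 1 − 0.7889 = 0.2111.
P(D) = P(D|L1)·P(L1) + P(D|L2)·P(L2) + P(D|L3)·P(L3) + P(D|L4)·P(L4) + P(D|L5)·P(L5)
      = 0.0406·0.04 + 0.1068·0.21 + 0.1502·0.31 + 0.1485·0.11 + 0.2111·0.33
      = 0.001624 + 0.022428 + 0.046562 + 0.016335 + 0.069663 = 0.156612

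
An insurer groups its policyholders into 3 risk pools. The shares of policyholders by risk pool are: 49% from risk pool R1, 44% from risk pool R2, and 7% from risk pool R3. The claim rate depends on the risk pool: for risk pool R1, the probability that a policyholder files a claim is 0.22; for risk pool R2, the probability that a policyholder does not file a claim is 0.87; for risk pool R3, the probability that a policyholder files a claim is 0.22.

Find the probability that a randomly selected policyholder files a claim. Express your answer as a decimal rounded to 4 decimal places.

P(C|R2) = 1 − 0.87 = 0.13.
P(C) = P(C|R1)·P(R1) + P(C|R2)·P(R2) + P(C|R3)·P(R3)
      = 0.22·0.49 + 0.13·0.44 + 0.22·0.07
      = 0.1078 + 0.0572 + 0.0154 = 0.1804

0.1804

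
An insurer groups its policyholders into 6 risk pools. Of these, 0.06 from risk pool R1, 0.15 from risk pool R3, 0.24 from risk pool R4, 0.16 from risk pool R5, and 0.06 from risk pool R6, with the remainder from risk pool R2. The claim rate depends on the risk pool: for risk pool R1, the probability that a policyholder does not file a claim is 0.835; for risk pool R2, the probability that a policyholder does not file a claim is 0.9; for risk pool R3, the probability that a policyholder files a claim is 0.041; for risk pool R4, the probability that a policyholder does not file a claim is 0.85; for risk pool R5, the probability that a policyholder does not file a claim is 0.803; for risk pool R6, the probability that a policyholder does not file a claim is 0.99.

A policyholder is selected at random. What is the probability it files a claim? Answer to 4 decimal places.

0.1172

P(R2) = 1 − (0.06 + 0.15 + 0.24 + 0.16 + 0.06) = 0.33.
P(C|R1) = 1 − 0.835 = 0.165.
P(C|R2) = 1 − 0.9 = 0.1.
P(C|R4) = 1 − 0.85 = 0.15.
P(C|R5) = 1 − 0.803 = 0.197.
P(C|R6) = 1 − 0.99 = 0.01.
Summing over the partition,
P(C) = P(C|R1)·P(R1) + P(C|R2)·P(R2) + P(C|R3)·P(R3) + P(C|R4)·P(R4) + P(C|R5)·P(R5) + P(C|R6)·P(R6)
      = 0.165·0.06 + 0.1·0.33 + 0.041·0.15 + 0.15·0.24 + 0.197·0.16 + 0.01·0.06
      = 0.0099 + 0.033 + 0.00615 + 0.036 + 0.03152 + 0.0006 = 0.11717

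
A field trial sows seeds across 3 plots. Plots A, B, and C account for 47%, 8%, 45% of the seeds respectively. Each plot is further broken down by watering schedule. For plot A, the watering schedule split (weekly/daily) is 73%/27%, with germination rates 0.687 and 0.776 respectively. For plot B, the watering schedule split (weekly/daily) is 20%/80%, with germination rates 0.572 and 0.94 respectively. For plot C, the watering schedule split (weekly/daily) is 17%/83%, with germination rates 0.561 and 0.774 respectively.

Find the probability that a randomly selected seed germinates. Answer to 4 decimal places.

P(G|A) = 0.73·0.687 + 0.27·0.776 = 0.50151 + 0.20952 = 0.71103
P(G|B) = 0.2·0.572 + 0.8·0.94 = 0.1144 + 0.752 = 0.8664
P(G|C) = 0.17·0.561 + 0.83·0.774 = 0.09537 + 0.64242 = 0.73779
Then overall,
P(G) = 0.47·0.71103 + 0.08·0.8664 + 0.45·0.73779
      = 0.3341841 + 0.069312 + 0.3320055 = 0.7355016

0.7355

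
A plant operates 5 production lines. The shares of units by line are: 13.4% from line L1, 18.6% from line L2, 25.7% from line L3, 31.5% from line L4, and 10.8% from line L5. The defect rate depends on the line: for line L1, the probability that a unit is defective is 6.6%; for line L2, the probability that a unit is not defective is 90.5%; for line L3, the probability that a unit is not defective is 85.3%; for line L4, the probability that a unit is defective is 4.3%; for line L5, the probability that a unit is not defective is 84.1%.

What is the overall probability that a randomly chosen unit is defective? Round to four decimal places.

0.0950

P(D|L2) = 1 − 0.905 = 0.095.
P(D|L3) = 1 − 0.853 = 0.147.
P(D|L5) = 1 − 0.841 = 0.159.
P(D) = P(D|L1)·P(L1) + P(D|L2)·P(L2) + P(D|L3)·P(L3) + P(D|L4)·P(L4) + P(D|L5)·P(L5)
      = 0.066·0.134 + 0.095·0.186 + 0.147·0.257 + 0.043·0.315 + 0.159·0.108
      = 0.008844 + 0.01767 + 0.037779 + 0.013545 + 0.017172 = 0.09501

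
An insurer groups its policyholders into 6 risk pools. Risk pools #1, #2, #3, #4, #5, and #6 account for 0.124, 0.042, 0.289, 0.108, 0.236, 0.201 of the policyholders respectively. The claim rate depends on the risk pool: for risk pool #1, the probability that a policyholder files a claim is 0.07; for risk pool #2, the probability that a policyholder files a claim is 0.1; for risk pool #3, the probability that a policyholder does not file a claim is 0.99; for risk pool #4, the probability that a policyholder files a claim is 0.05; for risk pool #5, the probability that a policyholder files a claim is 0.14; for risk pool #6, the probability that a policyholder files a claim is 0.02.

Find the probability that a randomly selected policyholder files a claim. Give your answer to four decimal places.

P(C|#3) = 1 − 0.99 = 0.01.
Summing over the partition,
P(C) = P(C|#1)·P(#1) + P(C|#2)·P(#2) + P(C|#3)·P(#3) + P(C|#4)·P(#4) + P(C|#5)·P(#5) + P(C|#6)·P(#6)
      = 0.07·0.124 + 0.1·0.042 + 0.01·0.289 + 0.05·0.108 + 0.14·0.236 + 0.02·0.201
      = 0.00868 + 0.0042 + 0.00289 + 0.0054 + 0.03304 + 0.00402 = 0.05823

P(C) ≈ 0.0582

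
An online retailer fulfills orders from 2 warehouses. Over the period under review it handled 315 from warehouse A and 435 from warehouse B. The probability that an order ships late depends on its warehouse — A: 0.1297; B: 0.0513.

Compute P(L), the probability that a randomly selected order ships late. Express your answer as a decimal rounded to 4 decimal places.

P(L) ≈ 0.0842

Total: 315 + 435 = 750.
P(A) = 315/750 = 0.42. P(B) = 435/750 = 0.58.
P(L) = P(L|A)·P(A) + P(L|B)·P(B)
      = 0.1297·0.42 + 0.0513·0.58
      = 0.054474 + 0.029754 = 0.084228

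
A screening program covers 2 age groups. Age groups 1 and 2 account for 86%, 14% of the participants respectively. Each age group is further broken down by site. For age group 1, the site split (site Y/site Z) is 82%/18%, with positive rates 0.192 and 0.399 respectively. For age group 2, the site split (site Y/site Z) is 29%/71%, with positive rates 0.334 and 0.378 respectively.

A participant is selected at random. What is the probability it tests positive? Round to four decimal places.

P(T) ≈ 0.2483

P(T|1) = 0.82·0.192 + 0.18·0.399 = 0.15744 + 0.07182 = 0.22926
P(T|2) = 0.29·0.334 + 0.71·0.378 = 0.09686 + 0.26838 = 0.36524
Then overall,
P(T) = 0.86·0.22926 + 0.14·0.36524
      = 0.1971636 + 0.0511336 = 0.2482972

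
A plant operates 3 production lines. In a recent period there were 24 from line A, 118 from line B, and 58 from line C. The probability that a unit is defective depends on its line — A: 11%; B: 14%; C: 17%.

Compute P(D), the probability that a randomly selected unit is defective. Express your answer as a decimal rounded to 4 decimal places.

Total: 24 + 118 + 58 = 200.
P(A) = 24/200 = 0.12. P(B) = 118/200 = 0.59. P(C) = 58/200 = 0.29.
By the law of total probability,
P(D) = P(D|A)·P(A) + P(D|B)·P(B) + P(D|C)·P(C)
      = 0.11·0.12 + 0.14·0.59 + 0.17·0.29
      = 0.0132 + 0.0826 + 0.0493 = 0.1451

P(D) ≈ 0.1451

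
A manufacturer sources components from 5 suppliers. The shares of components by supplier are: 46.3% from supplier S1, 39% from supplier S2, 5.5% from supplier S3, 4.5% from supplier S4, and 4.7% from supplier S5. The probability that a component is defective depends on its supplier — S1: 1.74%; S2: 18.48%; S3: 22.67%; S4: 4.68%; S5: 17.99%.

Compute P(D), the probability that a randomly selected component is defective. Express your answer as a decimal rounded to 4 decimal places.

P(D) ≈ 0.1032

Summing over the partition,
P(D) = P(D|S1)·P(S1) + P(D|S2)·P(S2) + P(D|S3)·P(S3) + P(D|S4)·P(S4) + P(D|S5)·P(S5)
      = 0.0174·0.463 + 0.1848·0.39 + 0.2267·0.055 + 0.0468·0.045 + 0.1799·0.047
      = 0.0080562 + 0.072072 + 0.0124685 + 0.002106 + 0.0084553 = 0.103158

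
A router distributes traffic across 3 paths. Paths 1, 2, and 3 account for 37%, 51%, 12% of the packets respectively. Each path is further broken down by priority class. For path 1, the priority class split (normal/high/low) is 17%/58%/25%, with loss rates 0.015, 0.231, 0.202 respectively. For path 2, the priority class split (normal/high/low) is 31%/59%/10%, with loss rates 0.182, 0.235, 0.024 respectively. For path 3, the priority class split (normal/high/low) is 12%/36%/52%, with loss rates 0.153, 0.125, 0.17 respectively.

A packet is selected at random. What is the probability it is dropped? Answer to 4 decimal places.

P(L) ≈ 0.1881

P(L|1) = 0.17·0.015 + 0.58·0.231 + 0.25·0.202 = 0.00255 + 0.13398 + 0.0505 = 0.18703
P(L|2) = 0.31·0.182 + 0.59·0.235 + 0.1·0.024 = 0.05642 + 0.13865 + 0.0024 = 0.19747
P(L|3) = 0.12·0.153 + 0.36·0.125 + 0.52·0.17 = 0.01836 + 0.045 + 0.0884 = 0.15176
Then overall,
P(L) = 0.37·0.18703 + 0.51·0.19747 + 0.12·0.15176
      = 0.0692011 + 0.1007097 + 0.0182112 = 0.188122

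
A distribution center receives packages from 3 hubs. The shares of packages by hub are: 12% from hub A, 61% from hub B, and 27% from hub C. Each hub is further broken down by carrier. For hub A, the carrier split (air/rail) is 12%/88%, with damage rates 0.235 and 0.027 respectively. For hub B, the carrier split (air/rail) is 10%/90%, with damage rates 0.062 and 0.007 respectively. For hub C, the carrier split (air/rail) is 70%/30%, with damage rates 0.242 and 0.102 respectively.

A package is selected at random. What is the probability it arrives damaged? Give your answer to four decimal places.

P(D|A) = 0.12·0.235 + 0.88·0.027 = 0.0282 + 0.02376 = 0.05196
P(D|B) = 0.1·0.062 + 0.9·0.007 = 0.0062 + 0.0063 = 0.0125
P(D|C) = 0.7·0.242 + 0.3·0.102 = 0.1694 + 0.0306 = 0.2
By total probability over the outer partition,
P(D) = 0.12·0.05196 + 0.61·0.0125 + 0.27·0.2
      = 0.0062352 + 0.007625 + 0.054 = 0.0678602

P(D) ≈ 0.0679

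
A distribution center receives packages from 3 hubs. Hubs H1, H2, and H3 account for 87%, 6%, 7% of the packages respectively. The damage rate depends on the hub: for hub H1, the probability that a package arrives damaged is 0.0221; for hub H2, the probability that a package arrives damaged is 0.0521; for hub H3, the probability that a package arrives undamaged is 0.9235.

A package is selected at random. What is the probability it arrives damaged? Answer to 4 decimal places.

P(D) ≈ 0.0277

P(D|H3) = 1 − 0.9235 = 0.0765.
Summing over the partition,
P(D) = P(D|H1)·P(H1) + P(D|H2)·P(H2) + P(D|H3)·P(H3)
      = 0.0221·0.87 + 0.0521·0.06 + 0.0765·0.07
      = 0.019227 + 0.003126 + 0.005355 = 0.027708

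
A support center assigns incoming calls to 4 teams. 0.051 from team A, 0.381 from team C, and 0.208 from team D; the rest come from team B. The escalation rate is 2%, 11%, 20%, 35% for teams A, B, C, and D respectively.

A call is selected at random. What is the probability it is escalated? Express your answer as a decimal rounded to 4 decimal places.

P(B) = 1 − (0.051 + 0.381 + 0.208) = 0.36.
P(E) = P(E|A)·P(A) + P(E|B)·P(B) + P(E|C)·P(C) + P(E|D)·P(D)
      = 0.02·0.051 + 0.11·0.36 + 0.2·0.381 + 0.35·0.208
      = 0.00102 + 0.0396 + 0.0762 + 0.0728 = 0.18962

0.1896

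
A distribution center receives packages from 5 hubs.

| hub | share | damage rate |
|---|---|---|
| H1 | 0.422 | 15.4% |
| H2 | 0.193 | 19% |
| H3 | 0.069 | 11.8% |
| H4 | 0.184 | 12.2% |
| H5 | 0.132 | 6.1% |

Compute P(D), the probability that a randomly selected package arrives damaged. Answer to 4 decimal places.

P(D) ≈ 0.1403

P(D) = P(D|H1)·P(H1) + P(D|H2)·P(H2) + P(D|H3)·P(H3) + P(D|H4)·P(H4) + P(D|H5)·P(H5)
      = 0.154·0.422 + 0.19·0.193 + 0.118·0.069 + 0.122·0.184 + 0.061·0.132
      = 0.064988 + 0.03667 + 0.008142 + 0.022448 + 0.008052 = 0.1403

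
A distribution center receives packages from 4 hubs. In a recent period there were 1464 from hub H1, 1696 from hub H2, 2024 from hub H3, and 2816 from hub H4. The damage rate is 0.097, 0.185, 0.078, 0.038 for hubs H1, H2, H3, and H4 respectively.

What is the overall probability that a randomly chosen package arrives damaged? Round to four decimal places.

Total: 1464 + 1696 + 2024 + 2816 = 8000.
P(H1) = 1464/8000 = 0.183. P(H2) = 1696/8000 = 0.212. P(H3) = 2024/8000 = 0.253. P(H4) = 2816/8000 = 0.352.
By the law of total probability,
P(D) = P(D|H1)·P(H1) + P(D|H2)·P(H2) + P(D|H3)·P(H3) + P(D|H4)·P(H4)
      = 0.097·0.183 + 0.185·0.212 + 0.078·0.253 + 0.038·0.352
      = 0.017751 + 0.03922 + 0.019734 + 0.013376 = 0.090081

P(D) ≈ 0.0901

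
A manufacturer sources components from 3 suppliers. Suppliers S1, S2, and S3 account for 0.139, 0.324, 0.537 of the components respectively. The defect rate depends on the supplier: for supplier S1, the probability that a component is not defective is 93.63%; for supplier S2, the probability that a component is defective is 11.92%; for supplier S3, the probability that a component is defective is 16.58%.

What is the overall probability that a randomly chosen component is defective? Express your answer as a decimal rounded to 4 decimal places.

P(D|S1) = 1 − 0.9363 = 0.0637.
Summing over the partition,
P(D) = P(D|S1)·P(S1) + P(D|S2)·P(S2) + P(D|S3)·P(S3)
      = 0.0637·0.139 + 0.1192·0.324 + 0.1658·0.537
      = 0.0088543 + 0.0386208 + 0.0890346 = 0.1365097

P(D) ≈ 0.1365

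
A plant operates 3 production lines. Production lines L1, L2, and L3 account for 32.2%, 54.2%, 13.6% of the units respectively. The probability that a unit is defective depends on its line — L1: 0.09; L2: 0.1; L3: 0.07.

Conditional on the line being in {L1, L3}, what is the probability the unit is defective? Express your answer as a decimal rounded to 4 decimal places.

P(D|S) ≈ 0.0841

Let S = {L1, L3}.
P(S) = 0.322 + 0.136 = 0.458.
P(D ∩ S) = 0.09·0.322 + 0.07·0.136 = 0.02898 + 0.00952 = 0.0385.
P(D | S) = 0.0385 / 0.458 = 0.084061…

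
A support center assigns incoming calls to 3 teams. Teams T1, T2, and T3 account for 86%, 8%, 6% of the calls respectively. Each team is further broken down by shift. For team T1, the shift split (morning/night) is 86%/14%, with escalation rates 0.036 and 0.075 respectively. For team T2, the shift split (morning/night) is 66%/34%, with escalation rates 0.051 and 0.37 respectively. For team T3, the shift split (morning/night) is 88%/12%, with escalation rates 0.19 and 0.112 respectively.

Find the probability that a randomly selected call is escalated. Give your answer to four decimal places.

P(E|T1) = 0.86·0.036 + 0.14·0.075 = 0.03096 + 0.0105 = 0.04146
P(E|T2) = 0.66·0.051 + 0.34·0.37 = 0.03366 + 0.1258 = 0.15946
P(E|T3) = 0.88·0.19 + 0.12·0.112 = 0.1672 + 0.01344 = 0.18064
Then overall,
P(E) = 0.86·0.04146 + 0.08·0.15946 + 0.06·0.18064
      = 0.0356556 + 0.0127568 + 0.0108384 = 0.0592508

P(E) ≈ 0.0593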